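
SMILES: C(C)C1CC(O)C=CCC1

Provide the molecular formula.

C9H16O

Heavy atoms from the SMILES: 9 C, 1 O.
Implicit hydrogens by atom environment:
  4 × C: 2 H each → 8
  4 × C: 1 H each → 4
  1 × C: 3 H
  1 × O: 1 H
  Total hydrogens = 16.
Molecular formula: C9H16O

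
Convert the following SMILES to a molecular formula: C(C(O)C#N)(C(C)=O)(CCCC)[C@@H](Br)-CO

Heavy atoms from the SMILES: 1 Br, 11 C, 1 N, 3 O.
Implicit hydrogens by atom environment:
  4 × C: 2 H each → 8
  3 × C: no H
  2 × C: 3 H each → 6
  2 × C: 1 H each → 2
  2 × O: 1 H each → 2
  1 × Br: no H
  1 × N: no H
  1 × O: no H
  Total hydrogens = 18.
Molecular formula: C11H18BrNO3

C11H18BrNO3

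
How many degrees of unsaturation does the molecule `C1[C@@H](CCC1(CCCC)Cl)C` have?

Molecular formula from the SMILES: C10H19Cl.
DoU = (2C + 2 + N − H − X)/2 = (2·10 + 2 + 0 − 19 − 1)/2 = 2/2 = 1.
(Structurally: 1 ring(s) + 0 π bond(s) = 1.)

1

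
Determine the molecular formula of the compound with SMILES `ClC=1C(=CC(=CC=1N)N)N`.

Heavy atoms from the SMILES: 6 C, 1 Cl, 3 N.
Implicit hydrogens by atom environment:
  4 × C (aromatic): no H
  3 × N: 2 H each → 6
  2 × C (aromatic): 1 H each → 2
  1 × Cl: no H
  Total hydrogens = 8.
Molecular formula: C6H8ClN3

C6H8ClN3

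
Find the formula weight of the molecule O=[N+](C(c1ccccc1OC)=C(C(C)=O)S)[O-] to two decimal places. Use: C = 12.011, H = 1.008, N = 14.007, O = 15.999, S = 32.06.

253.27

Molecular formula: C11H11NO4S.
M = 11×12.011 + 11×1.008 + 1×14.007 + 4×15.999 + 1×32.06 = 253.27 g/mol.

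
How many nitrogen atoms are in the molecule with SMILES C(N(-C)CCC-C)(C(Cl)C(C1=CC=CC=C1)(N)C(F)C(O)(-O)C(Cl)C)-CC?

The symbol for nitrogen appears 2 times in the SMILES.

2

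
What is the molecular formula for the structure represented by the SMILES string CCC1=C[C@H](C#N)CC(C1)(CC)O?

Heavy atoms from the SMILES: 11 C, 1 N, 1 O.
Implicit hydrogens by atom environment:
  4 × C: 2 H each → 8
  3 × C: no H
  2 × C: 3 H each → 6
  2 × C: 1 H each → 2
  1 × N: no H
  1 × O: 1 H
  Total hydrogens = 17.
Molecular formula: C11H17NO

C11H17NO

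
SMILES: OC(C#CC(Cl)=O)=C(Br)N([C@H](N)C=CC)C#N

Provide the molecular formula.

C10H9BrClN3O2

Heavy atoms from the SMILES: 1 Br, 10 C, 1 Cl, 3 N, 2 O.
Implicit hydrogens by atom environment:
  6 × C: no H
  3 × C: 1 H each → 3
  2 × N: no H
  1 × Br: no H
  1 × C: 3 H
  1 × Cl: no H
  1 × N: 2 H
  1 × O: 1 H
  1 × O: no H
  Total hydrogens = 9.
Molecular formula: C10H9BrClN3O2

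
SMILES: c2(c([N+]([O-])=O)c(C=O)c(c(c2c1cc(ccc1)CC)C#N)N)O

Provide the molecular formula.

C16H13N3O4

Heavy atoms from the SMILES: 16 C, 3 N, 4 O.
Implicit hydrogens by atom environment:
  8 × C (aromatic): no H
  4 × C (aromatic): 1 H each → 4
  2 × O: no H
  1 × C: 3 H
  1 × C: 2 H
  1 × C: 1 H
  1 × C: no H
  1 × N: 2 H
  1 × N (charge +1): no H
  1 × N: no H
  1 × O: 1 H
  1 × O (charge -1): no H
  Total hydrogens = 13.
Molecular formula: C16H13N3O4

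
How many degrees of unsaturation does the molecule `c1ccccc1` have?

Molecular formula from the SMILES: C6H6.
DoU = (2C + 2 + N − H − X)/2 = (2·6 + 2 + 0 − 6 − 0)/2 = 8/2 = 4.
(Structurally: 1 ring(s) + 3 π bond(s) = 4.)

4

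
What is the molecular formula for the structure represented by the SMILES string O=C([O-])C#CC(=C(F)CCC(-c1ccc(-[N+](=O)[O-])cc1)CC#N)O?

C16H12FN2O5-

Heavy atoms from the SMILES: 16 C, 1 F, 2 N, 5 O.
Implicit hydrogens by atom environment:
  6 × C: no H
  4 × C (aromatic): 1 H each → 4
  3 × C: 2 H each → 6
  2 × C (aromatic): no H
  2 × O: no H
  2 × O (charge -1): no H
  1 × C: 1 H
  1 × F: no H
  1 × N: no H
  1 × N (charge +1): no H
  1 × O: 1 H
  Total hydrogens = 12.
Net charge -1.
Molecular formula: C16H12FN2O5-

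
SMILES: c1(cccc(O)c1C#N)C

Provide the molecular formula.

C8H7NO

Heavy atoms from the SMILES: 8 C, 1 N, 1 O.
Implicit hydrogens by atom environment:
  3 × C (aromatic): 1 H each → 3
  3 × C (aromatic): no H
  1 × C: 3 H
  1 × C: no H
  1 × N: no H
  1 × O: 1 H
  Total hydrogens = 7.
Molecular formula: C8H7NO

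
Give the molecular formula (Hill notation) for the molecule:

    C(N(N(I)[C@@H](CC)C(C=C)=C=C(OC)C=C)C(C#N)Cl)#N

Heavy atoms from the SMILES: 14 C, 1 Cl, 1 I, 4 N, 1 O.
Implicit hydrogens by atom environment:
  5 × C: no H
  4 × C: 1 H each → 4
  4 × N: no H
  3 × C: 2 H each → 6
  2 × C: 3 H each → 6
  1 × Cl: no H
  1 × I: no H
  1 × O: no H
  Total hydrogens = 16.
Molecular formula: C14H16ClIN4O

C14H16ClIN4O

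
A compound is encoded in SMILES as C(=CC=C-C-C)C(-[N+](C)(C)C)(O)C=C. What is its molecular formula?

C12H22NO+

Heavy atoms from the SMILES: 12 C, 1 N, 1 O.
Implicit hydrogens by atom environment:
  5 × C: 1 H each → 5
  4 × C: 3 H each → 12
  2 × C: 2 H each → 4
  1 × C: no H
  1 × N (charge +1): no H
  1 × O: 1 H
  Total hydrogens = 22.
Net charge +1.
Molecular formula: C12H22NO+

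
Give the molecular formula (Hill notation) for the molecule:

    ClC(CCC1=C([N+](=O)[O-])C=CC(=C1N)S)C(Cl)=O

Heavy atoms from the SMILES: 10 C, 2 Cl, 2 N, 3 O, 1 S.
Implicit hydrogens by atom environment:
  4 × C (aromatic): no H
  2 × C: 2 H each → 4
  2 × C (aromatic): 1 H each → 2
  2 × Cl: no H
  2 × O: no H
  1 × C: 1 H
  1 × C: no H
  1 × N: 2 H
  1 × N (charge +1): no H
  1 × O (charge -1): no H
  1 × S: 1 H
  Total hydrogens = 10.
Molecular formula: C10H10Cl2N2O3S

C10H10Cl2N2O3S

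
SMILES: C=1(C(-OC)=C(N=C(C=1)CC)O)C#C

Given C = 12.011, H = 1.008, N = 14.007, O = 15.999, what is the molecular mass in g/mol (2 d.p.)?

177.20

Molecular formula: C10H11NO2.
M = 10×12.011 + 11×1.008 + 1×14.007 + 2×15.999 = 177.20 g/mol.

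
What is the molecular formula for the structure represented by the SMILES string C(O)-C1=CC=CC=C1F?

Heavy atoms from the SMILES: 7 C, 1 F, 1 O.
Implicit hydrogens by atom environment:
  4 × C (aromatic): 1 H each → 4
  2 × C (aromatic): no H
  1 × C: 2 H
  1 × F: no H
  1 × O: 1 H
  Total hydrogens = 7.
Molecular formula: C7H7FO

C7H7FO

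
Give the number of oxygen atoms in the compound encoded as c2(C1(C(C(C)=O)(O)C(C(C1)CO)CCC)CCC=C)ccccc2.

The symbol for oxygen appears 3 times in the SMILES.

3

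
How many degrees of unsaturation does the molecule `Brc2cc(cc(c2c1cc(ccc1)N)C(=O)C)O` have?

Molecular formula from the SMILES: C14H12BrNO2.
DoU = (2C + 2 + N − H − X)/2 = (2·14 + 2 + 1 − 12 − 1)/2 = 18/2 = 9.
(Structurally: 2 ring(s) + 7 π bond(s) = 9.)

9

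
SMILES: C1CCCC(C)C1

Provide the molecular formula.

C7H14

Heavy atoms from the SMILES: 7 C.
Implicit hydrogens by atom environment:
  5 × C: 2 H each → 10
  1 × C: 3 H
  1 × C: 1 H
  Total hydrogens = 14.
Molecular formula: C7H14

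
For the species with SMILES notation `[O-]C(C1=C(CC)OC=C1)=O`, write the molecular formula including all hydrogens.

C7H7O3-

Heavy atoms from the SMILES: 7 C, 3 O.
Implicit hydrogens by atom environment:
  2 × C (aromatic): 1 H each → 2
  2 × C (aromatic): no H
  1 × C: 3 H
  1 × C: 2 H
  1 × C: no H
  1 × O (aromatic): no H
  1 × O: no H
  1 × O (charge -1): no H
  Total hydrogens = 7.
Net charge -1.
Molecular formula: C7H7O3-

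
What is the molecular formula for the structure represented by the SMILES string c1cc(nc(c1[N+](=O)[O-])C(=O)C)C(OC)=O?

C9H8N2O5

Heavy atoms from the SMILES: 9 C, 2 N, 5 O.
Implicit hydrogens by atom environment:
  4 × O: no H
  3 × C (aromatic): no H
  2 × C: 3 H each → 6
  2 × C (aromatic): 1 H each → 2
  2 × C: no H
  1 × N (aromatic): no H
  1 × N (charge +1): no H
  1 × O (charge -1): no H
  Total hydrogens = 8.
Molecular formula: C9H8N2O5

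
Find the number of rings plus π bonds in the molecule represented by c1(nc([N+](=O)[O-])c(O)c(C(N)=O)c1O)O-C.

Molecular formula from the SMILES: C7H7N3O6.
DoU = (2C + 2 + N − H − X)/2 = (2·7 + 2 + 3 − 7 − 0)/2 = 12/2 = 6.
(Structurally: 1 ring(s) + 5 π bond(s) = 6.)

6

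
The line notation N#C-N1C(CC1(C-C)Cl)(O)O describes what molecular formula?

C6H9ClN2O2

Heavy atoms from the SMILES: 6 C, 1 Cl, 2 N, 2 O.
Implicit hydrogens by atom environment:
  3 × C: no H
  2 × C: 2 H each → 4
  2 × N: no H
  2 × O: 1 H each → 2
  1 × C: 3 H
  1 × Cl: no H
  Total hydrogens = 9.
Molecular formula: C6H9ClN2O2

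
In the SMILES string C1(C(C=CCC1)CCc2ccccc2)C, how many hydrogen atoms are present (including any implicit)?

20

Hydrogens are implicit in SMILES; fill each atom to its normal valence:
  5 × C (aromatic): 1 H each → 5
  4 × C: 2 H each → 8
  4 × C: 1 H each → 4
  1 × C: 3 H
  1 × C (aromatic): no H
  Total hydrogens = 20.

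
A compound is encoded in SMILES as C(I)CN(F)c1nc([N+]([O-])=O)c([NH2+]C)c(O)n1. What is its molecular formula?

C7H10FIN5O3+

Heavy atoms from the SMILES: 7 C, 1 F, 1 I, 5 N, 3 O.
Implicit hydrogens by atom environment:
  4 × C (aromatic): no H
  2 × C: 2 H each → 4
  2 × N (aromatic): no H
  1 × C: 3 H
  1 × F: no H
  1 × I: no H
  1 × N (charge +1): 2 H
  1 × N (charge +1): no H
  1 × N: no H
  1 × O: 1 H
  1 × O: no H
  1 × O (charge -1): no H
  Total hydrogens = 10.
Net charge +1.
Molecular formula: C7H10FIN5O3+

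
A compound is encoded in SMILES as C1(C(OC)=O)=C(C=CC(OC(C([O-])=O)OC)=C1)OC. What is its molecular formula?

C12H13O7-

Heavy atoms from the SMILES: 12 C, 7 O.
Implicit hydrogens by atom environment:
  6 × O: no H
  3 × C: 3 H each → 9
  3 × C (aromatic): 1 H each → 3
  3 × C (aromatic): no H
  2 × C: no H
  1 × C: 1 H
  1 × O (charge -1): no H
  Total hydrogens = 13.
Net charge -1.
Molecular formula: C12H13O7-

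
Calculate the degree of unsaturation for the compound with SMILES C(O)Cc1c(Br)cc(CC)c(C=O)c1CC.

5

Molecular formula from the SMILES: C13H17BrO2.
DoU = (2C + 2 + N − H − X)/2 = (2·13 + 2 + 0 − 17 − 1)/2 = 10/2 = 5.
(Structurally: 1 ring(s) + 4 π bond(s) = 5.)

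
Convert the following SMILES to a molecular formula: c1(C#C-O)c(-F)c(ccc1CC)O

C10H9FO2

Heavy atoms from the SMILES: 10 C, 1 F, 2 O.
Implicit hydrogens by atom environment:
  4 × C (aromatic): no H
  2 × C (aromatic): 1 H each → 2
  2 × C: no H
  2 × O: 1 H each → 2
  1 × C: 3 H
  1 × C: 2 H
  1 × F: no H
  Total hydrogens = 9.
Molecular formula: C10H9FO2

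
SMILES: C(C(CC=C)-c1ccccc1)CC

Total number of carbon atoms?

13

The symbol for carbon appears 13 times in the SMILES. Lowercase c denotes aromatic carbon and counts toward C.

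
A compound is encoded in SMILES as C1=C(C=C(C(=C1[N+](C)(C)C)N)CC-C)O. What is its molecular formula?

Heavy atoms from the SMILES: 12 C, 2 N, 1 O.
Implicit hydrogens by atom environment:
  4 × C: 3 H each → 12
  4 × C (aromatic): no H
  2 × C: 2 H each → 4
  2 × C (aromatic): 1 H each → 2
  1 × N: 2 H
  1 × N (charge +1): no H
  1 × O: 1 H
  Total hydrogens = 21.
Net charge +1.
Molecular formula: C12H21N2O+

C12H21N2O+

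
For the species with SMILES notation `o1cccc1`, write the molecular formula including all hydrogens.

Heavy atoms from the SMILES: 4 C, 1 O.
Implicit hydrogens by atom environment:
  4 × C (aromatic): 1 H each → 4
  1 × O (aromatic): no H
  Total hydrogens = 4.
Molecular formula: C4H4O

C4H4O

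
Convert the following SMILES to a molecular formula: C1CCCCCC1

Heavy atoms from the SMILES: 7 C.
Implicit hydrogens by atom environment:
  7 × C: 2 H each → 14
  Total hydrogens = 14.
Molecular formula: C7H14

C7H14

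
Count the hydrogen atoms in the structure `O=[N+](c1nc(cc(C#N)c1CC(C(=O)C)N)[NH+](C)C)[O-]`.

16

Hydrogens are implicit in SMILES; fill each atom to its normal valence:
  4 × C (aromatic): no H
  3 × C: 3 H each → 9
  2 × C: no H
  2 × O: no H
  1 × C: 2 H
  1 × C (aromatic): 1 H
  1 × C: 1 H
  1 × N: 2 H
  1 × N (charge +1): 1 H
  1 × N (aromatic): no H
  1 × N (charge +1): no H
  1 × N: no H
  1 × O (charge -1): no H
  Total hydrogens = 16.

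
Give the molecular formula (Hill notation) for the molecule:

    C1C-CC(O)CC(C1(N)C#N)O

C8H14N2O2

Heavy atoms from the SMILES: 8 C, 2 N, 2 O.
Implicit hydrogens by atom environment:
  4 × C: 2 H each → 8
  2 × C: 1 H each → 2
  2 × C: no H
  2 × O: 1 H each → 2
  1 × N: 2 H
  1 × N: no H
  Total hydrogens = 14.
Molecular formula: C8H14N2O2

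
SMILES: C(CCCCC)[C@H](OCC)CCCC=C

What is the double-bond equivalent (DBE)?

Molecular formula from the SMILES: C14H28O.
DoU = (2C + 2 + N − H − X)/2 = (2·14 + 2 + 0 − 28 − 0)/2 = 2/2 = 1.
(Structurally: 0 ring(s) + 1 π bond(s) = 1.)

1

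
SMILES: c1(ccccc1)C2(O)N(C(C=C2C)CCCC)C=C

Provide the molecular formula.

Heavy atoms from the SMILES: 17 C, 1 N, 1 O.
Implicit hydrogens by atom environment:
  5 × C (aromatic): 1 H each → 5
  4 × C: 2 H each → 8
  3 × C: 1 H each → 3
  2 × C: 3 H each → 6
  2 × C: no H
  1 × C (aromatic): no H
  1 × N: no H
  1 × O: 1 H
  Total hydrogens = 23.
Molecular formula: C17H23NO

C17H23NO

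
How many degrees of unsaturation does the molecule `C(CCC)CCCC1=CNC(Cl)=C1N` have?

3

Molecular formula from the SMILES: C11H19ClN2.
DoU = (2C + 2 + N − H − X)/2 = (2·11 + 2 + 2 − 19 − 1)/2 = 6/2 = 3.
(Structurally: 1 ring(s) + 2 π bond(s) = 3.)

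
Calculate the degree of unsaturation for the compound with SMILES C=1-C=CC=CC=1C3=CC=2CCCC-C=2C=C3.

Molecular formula from the SMILES: C16H16.
DoU = (2C + 2 + N − H − X)/2 = (2·16 + 2 + 0 − 16 − 0)/2 = 18/2 = 9.
(Structurally: 3 ring(s) + 6 π bond(s) = 9.)

9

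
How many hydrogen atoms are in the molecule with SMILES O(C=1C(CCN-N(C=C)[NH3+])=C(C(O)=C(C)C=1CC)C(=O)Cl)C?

23

Hydrogens are implicit in SMILES; fill each atom to its normal valence:
  6 × C (aromatic): no H
  4 × C: 2 H each → 8
  3 × C: 3 H each → 9
  2 × O: no H
  1 × C: 1 H
  1 × C: no H
  1 × Cl: no H
  1 × N (charge +1): 3 H
  1 × N: 1 H
  1 × N: no H
  1 × O: 1 H
  Total hydrogens = 23.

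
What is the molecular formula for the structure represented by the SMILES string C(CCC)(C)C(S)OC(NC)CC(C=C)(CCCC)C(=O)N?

C17H34N2O2S

Heavy atoms from the SMILES: 17 C, 2 N, 2 O, 1 S.
Implicit hydrogens by atom environment:
  7 × C: 2 H each → 14
  4 × C: 3 H each → 12
  4 × C: 1 H each → 4
  2 × C: no H
  2 × O: no H
  1 × N: 2 H
  1 × N: 1 H
  1 × S: 1 H
  Total hydrogens = 34.
Molecular formula: C17H34N2O2S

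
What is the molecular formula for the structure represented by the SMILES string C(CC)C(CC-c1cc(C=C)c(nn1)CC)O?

C14H22N2O

Heavy atoms from the SMILES: 14 C, 2 N, 1 O.
Implicit hydrogens by atom environment:
  6 × C: 2 H each → 12
  3 × C (aromatic): no H
  2 × C: 3 H each → 6
  2 × C: 1 H each → 2
  2 × N (aromatic): no H
  1 × C (aromatic): 1 H
  1 × O: 1 H
  Total hydrogens = 22.
Molecular formula: C14H22N2O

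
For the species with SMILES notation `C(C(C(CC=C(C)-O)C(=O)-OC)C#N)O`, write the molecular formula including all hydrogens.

Heavy atoms from the SMILES: 10 C, 1 N, 4 O.
Implicit hydrogens by atom environment:
  3 × C: 1 H each → 3
  3 × C: no H
  2 × C: 3 H each → 6
  2 × C: 2 H each → 4
  2 × O: 1 H each → 2
  2 × O: no H
  1 × N: no H
  Total hydrogens = 15.
Molecular formula: C10H15NO4

C10H15NO4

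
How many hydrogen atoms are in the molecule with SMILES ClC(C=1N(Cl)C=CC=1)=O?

3

Hydrogens are implicit in SMILES; fill each atom to its normal valence:
  3 × C (aromatic): 1 H each → 3
  2 × Cl: no H
  1 × C (aromatic): no H
  1 × C: no H
  1 × N (aromatic): no H
  1 × O: no H
  Total hydrogens = 3.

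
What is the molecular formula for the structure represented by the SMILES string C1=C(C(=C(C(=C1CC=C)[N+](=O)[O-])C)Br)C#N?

Heavy atoms from the SMILES: 1 Br, 11 C, 2 N, 2 O.
Implicit hydrogens by atom environment:
  5 × C (aromatic): no H
  2 × C: 2 H each → 4
  1 × Br: no H
  1 × C: 3 H
  1 × C (aromatic): 1 H
  1 × C: 1 H
  1 × C: no H
  1 × N: no H
  1 × N (charge +1): no H
  1 × O: no H
  1 × O (charge -1): no H
  Total hydrogens = 9.
Molecular formula: C11H9BrN2O2

C11H9BrN2O2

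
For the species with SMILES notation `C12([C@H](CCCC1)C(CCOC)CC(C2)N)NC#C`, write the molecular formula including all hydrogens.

Heavy atoms from the SMILES: 15 C, 2 N, 1 O.
Implicit hydrogens by atom environment:
  8 × C: 2 H each → 16
  4 × C: 1 H each → 4
  2 × C: no H
  1 × C: 3 H
  1 × N: 2 H
  1 × N: 1 H
  1 × O: no H
  Total hydrogens = 26.
Molecular formula: C15H26N2O

C15H26N2O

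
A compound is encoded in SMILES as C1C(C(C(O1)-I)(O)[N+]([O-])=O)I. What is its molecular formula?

C4H5I2NO4

Heavy atoms from the SMILES: 4 C, 2 I, 1 N, 4 O.
Implicit hydrogens by atom environment:
  2 × C: 1 H each → 2
  2 × I: no H
  2 × O: no H
  1 × C: 2 H
  1 × C: no H
  1 × N (charge +1): no H
  1 × O: 1 H
  1 × O (charge -1): no H
  Total hydrogens = 5.
Molecular formula: C4H5I2NO4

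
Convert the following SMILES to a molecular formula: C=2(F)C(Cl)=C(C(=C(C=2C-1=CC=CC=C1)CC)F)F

C14H10ClF3

Heavy atoms from the SMILES: 14 C, 1 Cl, 3 F.
Implicit hydrogens by atom environment:
  7 × C (aromatic): no H
  5 × C (aromatic): 1 H each → 5
  3 × F: no H
  1 × C: 3 H
  1 × C: 2 H
  1 × Cl: no H
  Total hydrogens = 10.
Molecular formula: C14H10ClF3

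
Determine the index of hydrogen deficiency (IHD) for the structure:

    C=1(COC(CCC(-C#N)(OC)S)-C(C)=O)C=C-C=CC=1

7

Molecular formula from the SMILES: C15H19NO3S.
DoU = (2C + 2 + N − H − X)/2 = (2·15 + 2 + 1 − 19 − 0)/2 = 14/2 = 7.
(Structurally: 1 ring(s) + 6 π bond(s) = 7.)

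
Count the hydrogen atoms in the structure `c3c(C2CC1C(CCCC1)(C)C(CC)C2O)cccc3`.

Hydrogens are implicit in SMILES; fill each atom to its normal valence:
  6 × C: 2 H each → 12
  5 × C (aromatic): 1 H each → 5
  4 × C: 1 H each → 4
  2 × C: 3 H each → 6
  1 × C: no H
  1 × C (aromatic): no H
  1 × O: 1 H
  Total hydrogens = 28.

28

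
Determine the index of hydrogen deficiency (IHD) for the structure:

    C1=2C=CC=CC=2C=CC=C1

7

Molecular formula from the SMILES: C10H8.
DoU = (2C + 2 + N − H − X)/2 = (2·10 + 2 + 0 − 8 − 0)/2 = 14/2 = 7.
(Structurally: 2 ring(s) + 5 π bond(s) = 7.)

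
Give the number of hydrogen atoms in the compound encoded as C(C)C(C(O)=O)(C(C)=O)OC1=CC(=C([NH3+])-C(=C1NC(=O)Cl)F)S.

15

Hydrogens are implicit in SMILES; fill each atom to its normal valence:
  5 × C (aromatic): no H
  4 × C: no H
  4 × O: no H
  2 × C: 3 H each → 6
  1 × C: 2 H
  1 × C (aromatic): 1 H
  1 × Cl: no H
  1 × F: no H
  1 × N (charge +1): 3 H
  1 × N: 1 H
  1 × O: 1 H
  1 × S: 1 H
  Total hydrogens = 15.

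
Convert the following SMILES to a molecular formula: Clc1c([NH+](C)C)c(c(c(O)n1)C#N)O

C8H9ClN3O2+

Heavy atoms from the SMILES: 8 C, 1 Cl, 3 N, 2 O.
Implicit hydrogens by atom environment:
  5 × C (aromatic): no H
  2 × C: 3 H each → 6
  2 × O: 1 H each → 2
  1 × C: no H
  1 × Cl: no H
  1 × N (charge +1): 1 H
  1 × N (aromatic): no H
  1 × N: no H
  Total hydrogens = 9.
Net charge +1.
Molecular formula: C8H9ClN3O2+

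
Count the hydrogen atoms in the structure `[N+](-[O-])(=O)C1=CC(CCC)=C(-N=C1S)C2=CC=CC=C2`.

Hydrogens are implicit in SMILES; fill each atom to its normal valence:
  6 × C (aromatic): 1 H each → 6
  5 × C (aromatic): no H
  2 × C: 2 H each → 4
  1 × C: 3 H
  1 × N (aromatic): no H
  1 × N (charge +1): no H
  1 × O: no H
  1 × O (charge -1): no H
  1 × S: 1 H
  Total hydrogens = 14.

14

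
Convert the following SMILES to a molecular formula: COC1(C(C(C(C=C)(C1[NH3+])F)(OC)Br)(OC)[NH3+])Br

[C10H19Br2FN2O3]2+

Heavy atoms from the SMILES: 2 Br, 10 C, 1 F, 2 N, 3 O.
Implicit hydrogens by atom environment:
  4 × C: no H
  3 × C: 3 H each → 9
  3 × O: no H
  2 × Br: no H
  2 × C: 1 H each → 2
  2 × N (charge +1): 3 H each → 6
  1 × C: 2 H
  1 × F: no H
  Total hydrogens = 19.
Net charge +2.
Molecular formula: [C10H19Br2FN2O3]2+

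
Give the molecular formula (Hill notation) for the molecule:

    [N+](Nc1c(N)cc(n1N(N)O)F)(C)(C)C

Heavy atoms from the SMILES: 7 C, 1 F, 6 N, 1 O.
Implicit hydrogens by atom environment:
  3 × C: 3 H each → 9
  3 × C (aromatic): no H
  2 × N: 2 H each → 4
  1 × C (aromatic): 1 H
  1 × F: no H
  1 × N: 1 H
  1 × N (aromatic): no H
  1 × N: no H
  1 × N (charge +1): no H
  1 × O: 1 H
  Total hydrogens = 16.
Net charge +1.
Molecular formula: C7H16FN6O+

C7H16FN6O+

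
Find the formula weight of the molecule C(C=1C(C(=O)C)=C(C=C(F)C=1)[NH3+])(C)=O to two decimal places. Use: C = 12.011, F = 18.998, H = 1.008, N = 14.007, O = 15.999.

196.20

Molecular formula: C10H11FNO2+.
M = 10×12.011 + 1×18.998 + 11×1.008 + 1×14.007 + 2×15.999 = 196.20 g/mol.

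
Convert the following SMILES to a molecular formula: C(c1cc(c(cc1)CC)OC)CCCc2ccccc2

C19H24O

Heavy atoms from the SMILES: 19 C, 1 O.
Implicit hydrogens by atom environment:
  8 × C (aromatic): 1 H each → 8
  5 × C: 2 H each → 10
  4 × C (aromatic): no H
  2 × C: 3 H each → 6
  1 × O: no H
  Total hydrogens = 24.
Molecular formula: C19H24O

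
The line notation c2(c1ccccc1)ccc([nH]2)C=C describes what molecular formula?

Heavy atoms from the SMILES: 12 C, 1 N.
Implicit hydrogens by atom environment:
  7 × C (aromatic): 1 H each → 7
  3 × C (aromatic): no H
  1 × C: 2 H
  1 × C: 1 H
  1 × N (aromatic): 1 H
  Total hydrogens = 11.
Molecular formula: C12H11N

C12H11N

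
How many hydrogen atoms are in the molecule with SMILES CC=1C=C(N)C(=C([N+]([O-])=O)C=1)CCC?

14

Hydrogens are implicit in SMILES; fill each atom to its normal valence:
  4 × C (aromatic): no H
  2 × C: 3 H each → 6
  2 × C: 2 H each → 4
  2 × C (aromatic): 1 H each → 2
  1 × N: 2 H
  1 × N (charge +1): no H
  1 × O: no H
  1 × O (charge -1): no H
  Total hydrogens = 14.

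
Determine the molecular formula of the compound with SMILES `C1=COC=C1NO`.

C4H5NO2

Heavy atoms from the SMILES: 4 C, 1 N, 2 O.
Implicit hydrogens by atom environment:
  3 × C (aromatic): 1 H each → 3
  1 × C (aromatic): no H
  1 × N: 1 H
  1 × O: 1 H
  1 × O (aromatic): no H
  Total hydrogens = 5.
Molecular formula: C4H5NO2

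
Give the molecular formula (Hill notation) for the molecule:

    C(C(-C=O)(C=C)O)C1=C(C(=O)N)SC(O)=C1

C10H11NO4S

Heavy atoms from the SMILES: 10 C, 1 N, 4 O, 1 S.
Implicit hydrogens by atom environment:
  3 × C (aromatic): no H
  2 × C: 2 H each → 4
  2 × C: 1 H each → 2
  2 × C: no H
  2 × O: 1 H each → 2
  2 × O: no H
  1 × C (aromatic): 1 H
  1 × N: 2 H
  1 × S (aromatic): no H
  Total hydrogens = 11.
Molecular formula: C10H11NO4S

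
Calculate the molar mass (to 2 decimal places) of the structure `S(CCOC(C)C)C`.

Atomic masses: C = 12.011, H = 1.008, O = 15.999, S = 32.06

Molecular formula: C6H14OS.
M = 6×12.011 + 14×1.008 + 1×15.999 + 1×32.06 = 134.24 g/mol.

134.24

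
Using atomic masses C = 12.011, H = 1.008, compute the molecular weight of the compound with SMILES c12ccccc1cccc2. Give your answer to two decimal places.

128.17

Molecular formula: C10H8.
M = 10×12.011 + 8×1.008 = 128.17 g/mol.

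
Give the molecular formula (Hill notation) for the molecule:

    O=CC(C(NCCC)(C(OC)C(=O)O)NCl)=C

C10H17ClN2O4

Heavy atoms from the SMILES: 10 C, 1 Cl, 2 N, 4 O.
Implicit hydrogens by atom environment:
  3 × C: 2 H each → 6
  3 × C: no H
  3 × O: no H
  2 × C: 3 H each → 6
  2 × C: 1 H each → 2
  2 × N: 1 H each → 2
  1 × Cl: no H
  1 × O: 1 H
  Total hydrogens = 17.
Molecular formula: C10H17ClN2O4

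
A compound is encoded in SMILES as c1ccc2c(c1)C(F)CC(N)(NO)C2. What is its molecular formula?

Heavy atoms from the SMILES: 10 C, 1 F, 2 N, 1 O.
Implicit hydrogens by atom environment:
  4 × C (aromatic): 1 H each → 4
  2 × C: 2 H each → 4
  2 × C (aromatic): no H
  1 × C: 1 H
  1 × C: no H
  1 × F: no H
  1 × N: 2 H
  1 × N: 1 H
  1 × O: 1 H
  Total hydrogens = 13.
Molecular formula: C10H13FN2O

C10H13FN2O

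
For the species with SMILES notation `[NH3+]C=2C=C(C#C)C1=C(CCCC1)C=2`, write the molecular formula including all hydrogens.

C12H14N+

Heavy atoms from the SMILES: 12 C, 1 N.
Implicit hydrogens by atom environment:
  4 × C: 2 H each → 8
  4 × C (aromatic): no H
  2 × C (aromatic): 1 H each → 2
  1 × C: 1 H
  1 × C: no H
  1 × N (charge +1): 3 H
  Total hydrogens = 14.
Net charge +1.
Molecular formula: C12H14N+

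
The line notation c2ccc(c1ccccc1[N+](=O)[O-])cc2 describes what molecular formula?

C12H9NO2

Heavy atoms from the SMILES: 12 C, 1 N, 2 O.
Implicit hydrogens by atom environment:
  9 × C (aromatic): 1 H each → 9
  3 × C (aromatic): no H
  1 × N (charge +1): no H
  1 × O: no H
  1 × O (charge -1): no H
  Total hydrogens = 9.
Molecular formula: C12H9NO2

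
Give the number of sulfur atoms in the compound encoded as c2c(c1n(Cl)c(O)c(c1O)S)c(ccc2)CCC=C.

The symbol for sulfur appears 1 time in the SMILES.

1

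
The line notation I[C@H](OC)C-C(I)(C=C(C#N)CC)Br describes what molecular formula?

Heavy atoms from the SMILES: 1 Br, 9 C, 2 I, 1 N, 1 O.
Implicit hydrogens by atom environment:
  3 × C: no H
  2 × C: 3 H each → 6
  2 × C: 2 H each → 4
  2 × C: 1 H each → 2
  2 × I: no H
  1 × Br: no H
  1 × N: no H
  1 × O: no H
  Total hydrogens = 12.
Molecular formula: C9H12BrI2NO

C9H12BrI2NO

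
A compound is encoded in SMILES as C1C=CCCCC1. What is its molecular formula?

Heavy atoms from the SMILES: 7 C.
Implicit hydrogens by atom environment:
  5 × C: 2 H each → 10
  2 × C: 1 H each → 2
  Total hydrogens = 12.
Molecular formula: C7H12

C7H12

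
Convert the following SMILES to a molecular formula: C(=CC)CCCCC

Heavy atoms from the SMILES: 8 C.
Implicit hydrogens by atom environment:
  4 × C: 2 H each → 8
  2 × C: 3 H each → 6
  2 × C: 1 H each → 2
  Total hydrogens = 16.
Molecular formula: C8H16

C8H16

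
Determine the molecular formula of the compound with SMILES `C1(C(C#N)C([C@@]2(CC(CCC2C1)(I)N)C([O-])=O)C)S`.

Heavy atoms from the SMILES: 13 C, 1 I, 2 N, 2 O, 1 S.
Implicit hydrogens by atom environment:
  4 × C: 2 H each → 8
  4 × C: 1 H each → 4
  4 × C: no H
  1 × C: 3 H
  1 × I: no H
  1 × N: 2 H
  1 × N: no H
  1 × O: no H
  1 × O (charge -1): no H
  1 × S: 1 H
  Total hydrogens = 18.
Net charge -1.
Molecular formula: C13H18IN2O2S-

C13H18IN2O2S-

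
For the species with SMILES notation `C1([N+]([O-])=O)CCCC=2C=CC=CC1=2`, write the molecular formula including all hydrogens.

C10H11NO2

Heavy atoms from the SMILES: 10 C, 1 N, 2 O.
Implicit hydrogens by atom environment:
  4 × C (aromatic): 1 H each → 4
  3 × C: 2 H each → 6
  2 × C (aromatic): no H
  1 × C: 1 H
  1 × N (charge +1): no H
  1 × O: no H
  1 × O (charge -1): no H
  Total hydrogens = 11.
Molecular formula: C10H11NO2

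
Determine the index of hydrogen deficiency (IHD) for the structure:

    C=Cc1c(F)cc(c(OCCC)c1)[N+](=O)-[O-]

6

Molecular formula from the SMILES: C11H12FNO3.
DoU = (2C + 2 + N − H − X)/2 = (2·11 + 2 + 1 − 12 − 1)/2 = 12/2 = 6.
(Structurally: 1 ring(s) + 5 π bond(s) = 6.)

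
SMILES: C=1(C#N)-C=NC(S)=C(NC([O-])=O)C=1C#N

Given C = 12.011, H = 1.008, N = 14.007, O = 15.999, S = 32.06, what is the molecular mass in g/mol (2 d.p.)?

219.20

Molecular formula: C8H3N4O2S-.
M = 8×12.011 + 3×1.008 + 4×14.007 + 2×15.999 + 1×32.06 = 219.20 g/mol.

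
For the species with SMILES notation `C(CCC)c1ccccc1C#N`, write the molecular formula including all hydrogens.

Heavy atoms from the SMILES: 11 C, 1 N.
Implicit hydrogens by atom environment:
  4 × C (aromatic): 1 H each → 4
  3 × C: 2 H each → 6
  2 × C (aromatic): no H
  1 × C: 3 H
  1 × C: no H
  1 × N: no H
  Total hydrogens = 13.
Molecular formula: C11H13N

C11H13N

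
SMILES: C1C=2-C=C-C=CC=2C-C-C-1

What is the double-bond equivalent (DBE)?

5

Molecular formula from the SMILES: C10H12.
DoU = (2C + 2 + N − H − X)/2 = (2·10 + 2 + 0 − 12 − 0)/2 = 10/2 = 5.
(Structurally: 2 ring(s) + 3 π bond(s) = 5.)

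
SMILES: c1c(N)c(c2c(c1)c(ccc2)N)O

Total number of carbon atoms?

The symbol for carbon appears 10 times in the SMILES. Lowercase c denotes aromatic carbon and counts toward C.

10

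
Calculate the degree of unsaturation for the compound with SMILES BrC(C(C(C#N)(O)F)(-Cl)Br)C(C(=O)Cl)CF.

Molecular formula from the SMILES: C7H5Br2Cl2F2NO2.
DoU = (2C + 2 + N − H − X)/2 = (2·7 + 2 + 1 − 5 − 6)/2 = 6/2 = 3.
(Structurally: 0 ring(s) + 3 π bond(s) = 3.)

3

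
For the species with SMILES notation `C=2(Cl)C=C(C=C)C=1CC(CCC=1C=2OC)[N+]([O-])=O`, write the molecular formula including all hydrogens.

C13H14ClNO3

Heavy atoms from the SMILES: 13 C, 1 Cl, 1 N, 3 O.
Implicit hydrogens by atom environment:
  5 × C (aromatic): no H
  4 × C: 2 H each → 8
  2 × C: 1 H each → 2
  2 × O: no H
  1 × C: 3 H
  1 × C (aromatic): 1 H
  1 × Cl: no H
  1 × N (charge +1): no H
  1 × O (charge -1): no H
  Total hydrogens = 14.
Molecular formula: C13H14ClNO3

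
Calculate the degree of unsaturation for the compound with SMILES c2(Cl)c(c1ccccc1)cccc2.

8

Molecular formula from the SMILES: C12H9Cl.
DoU = (2C + 2 + N − H − X)/2 = (2·12 + 2 + 0 − 9 − 1)/2 = 16/2 = 8.
(Structurally: 2 ring(s) + 6 π bond(s) = 8.)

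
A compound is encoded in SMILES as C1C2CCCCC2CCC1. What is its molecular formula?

Heavy atoms from the SMILES: 10 C.
Implicit hydrogens by atom environment:
  8 × C: 2 H each → 16
  2 × C: 1 H each → 2
  Total hydrogens = 18.
Molecular formula: C10H18

C10H18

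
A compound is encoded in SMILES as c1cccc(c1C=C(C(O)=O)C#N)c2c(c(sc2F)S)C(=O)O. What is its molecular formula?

C15H8FNO4S2

Heavy atoms from the SMILES: 15 C, 1 F, 1 N, 4 O, 2 S.
Implicit hydrogens by atom environment:
  6 × C (aromatic): no H
  4 × C (aromatic): 1 H each → 4
  4 × C: no H
  2 × O: 1 H each → 2
  2 × O: no H
  1 × C: 1 H
  1 × F: no H
  1 × N: no H
  1 × S: 1 H
  1 × S (aromatic): no H
  Total hydrogens = 8.
Molecular formula: C15H8FNO4S2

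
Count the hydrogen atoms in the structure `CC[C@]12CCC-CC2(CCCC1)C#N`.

Hydrogens are implicit in SMILES; fill each atom to its normal valence:
  9 × C: 2 H each → 18
  3 × C: no H
  1 × C: 3 H
  1 × N: no H
  Total hydrogens = 21.

21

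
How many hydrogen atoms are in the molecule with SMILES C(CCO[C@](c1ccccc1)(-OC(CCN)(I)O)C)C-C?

26

Hydrogens are implicit in SMILES; fill each atom to its normal valence:
  6 × C: 2 H each → 12
  5 × C (aromatic): 1 H each → 5
  2 × C: 3 H each → 6
  2 × C: no H
  2 × O: no H
  1 × C (aromatic): no H
  1 × I: no H
  1 × N: 2 H
  1 × O: 1 H
  Total hydrogens = 26.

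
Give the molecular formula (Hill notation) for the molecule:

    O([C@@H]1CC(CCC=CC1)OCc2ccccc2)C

C16H22O2

Heavy atoms from the SMILES: 16 C, 2 O.
Implicit hydrogens by atom environment:
  5 × C: 2 H each → 10
  5 × C (aromatic): 1 H each → 5
  4 × C: 1 H each → 4
  2 × O: no H
  1 × C: 3 H
  1 × C (aromatic): no H
  Total hydrogens = 22.
Molecular formula: C16H22O2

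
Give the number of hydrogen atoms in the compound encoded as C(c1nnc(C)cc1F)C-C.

11

Hydrogens are implicit in SMILES; fill each atom to its normal valence:
  3 × C (aromatic): no H
  2 × C: 3 H each → 6
  2 × C: 2 H each → 4
  2 × N (aromatic): no H
  1 × C (aromatic): 1 H
  1 × F: no H
  Total hydrogens = 11.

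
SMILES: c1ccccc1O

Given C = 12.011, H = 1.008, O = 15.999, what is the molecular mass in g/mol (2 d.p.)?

Molecular formula: C6H6O.
M = 6×12.011 + 6×1.008 + 1×15.999 = 94.11 g/mol.

94.11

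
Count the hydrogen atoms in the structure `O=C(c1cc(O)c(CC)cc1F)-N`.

10

Hydrogens are implicit in SMILES; fill each atom to its normal valence:
  4 × C (aromatic): no H
  2 × C (aromatic): 1 H each → 2
  1 × C: 3 H
  1 × C: 2 H
  1 × C: no H
  1 × F: no H
  1 × N: 2 H
  1 × O: 1 H
  1 × O: no H
  Total hydrogens = 10.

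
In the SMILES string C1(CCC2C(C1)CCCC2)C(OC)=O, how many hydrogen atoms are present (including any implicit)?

Hydrogens are implicit in SMILES; fill each atom to its normal valence:
  7 × C: 2 H each → 14
  3 × C: 1 H each → 3
  2 × O: no H
  1 × C: 3 H
  1 × C: no H
  Total hydrogens = 20.

20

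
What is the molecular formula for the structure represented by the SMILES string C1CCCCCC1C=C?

Heavy atoms from the SMILES: 9 C.
Implicit hydrogens by atom environment:
  7 × C: 2 H each → 14
  2 × C: 1 H each → 2
  Total hydrogens = 16.
Molecular formula: C9H16

C9H16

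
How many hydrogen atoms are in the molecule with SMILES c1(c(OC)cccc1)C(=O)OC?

Hydrogens are implicit in SMILES; fill each atom to its normal valence:
  4 × C (aromatic): 1 H each → 4
  3 × O: no H
  2 × C: 3 H each → 6
  2 × C (aromatic): no H
  1 × C: no H
  Total hydrogens = 10.

10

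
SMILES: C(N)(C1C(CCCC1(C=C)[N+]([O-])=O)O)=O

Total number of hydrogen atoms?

Hydrogens are implicit in SMILES; fill each atom to its normal valence:
  4 × C: 2 H each → 8
  3 × C: 1 H each → 3
  2 × C: no H
  2 × O: no H
  1 × N: 2 H
  1 × N (charge +1): no H
  1 × O: 1 H
  1 × O (charge -1): no H
  Total hydrogens = 14.

14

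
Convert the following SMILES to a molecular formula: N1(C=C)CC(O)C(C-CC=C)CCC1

C12H21NO

Heavy atoms from the SMILES: 12 C, 1 N, 1 O.
Implicit hydrogens by atom environment:
  8 × C: 2 H each → 16
  4 × C: 1 H each → 4
  1 × N: no H
  1 × O: 1 H
  Total hydrogens = 21.
Molecular formula: C12H21NO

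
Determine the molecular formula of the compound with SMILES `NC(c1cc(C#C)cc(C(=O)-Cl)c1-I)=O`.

Heavy atoms from the SMILES: 10 C, 1 Cl, 1 I, 1 N, 2 O.
Implicit hydrogens by atom environment:
  4 × C (aromatic): no H
  3 × C: no H
  2 × C (aromatic): 1 H each → 2
  2 × O: no H
  1 × C: 1 H
  1 × Cl: no H
  1 × I: no H
  1 × N: 2 H
  Total hydrogens = 5.
Molecular formula: C10H5ClINO2

C10H5ClINO2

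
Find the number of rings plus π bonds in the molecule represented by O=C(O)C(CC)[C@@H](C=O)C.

Molecular formula from the SMILES: C7H12O3.
DoU = (2C + 2 + N − H − X)/2 = (2·7 + 2 + 0 − 12 − 0)/2 = 4/2 = 2.
(Structurally: 0 ring(s) + 2 π bond(s) = 2.)

2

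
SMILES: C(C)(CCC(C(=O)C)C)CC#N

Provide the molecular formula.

C10H17NO

Heavy atoms from the SMILES: 10 C, 1 N, 1 O.
Implicit hydrogens by atom environment:
  3 × C: 3 H each → 9
  3 × C: 2 H each → 6
  2 × C: 1 H each → 2
  2 × C: no H
  1 × N: no H
  1 × O: no H
  Total hydrogens = 17.
Molecular formula: C10H17NO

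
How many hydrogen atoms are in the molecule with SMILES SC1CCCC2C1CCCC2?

18

Hydrogens are implicit in SMILES; fill each atom to its normal valence:
  7 × C: 2 H each → 14
  3 × C: 1 H each → 3
  1 × S: 1 H
  Total hydrogens = 18.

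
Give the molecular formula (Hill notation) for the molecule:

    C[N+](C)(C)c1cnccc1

C8H13N2+

Heavy atoms from the SMILES: 8 C, 2 N.
Implicit hydrogens by atom environment:
  4 × C (aromatic): 1 H each → 4
  3 × C: 3 H each → 9
  1 × C (aromatic): no H
  1 × N (aromatic): no H
  1 × N (charge +1): no H
  Total hydrogens = 13.
Net charge +1.
Molecular formula: C8H13N2+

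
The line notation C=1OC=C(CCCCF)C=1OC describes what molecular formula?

Heavy atoms from the SMILES: 9 C, 1 F, 2 O.
Implicit hydrogens by atom environment:
  4 × C: 2 H each → 8
  2 × C (aromatic): 1 H each → 2
  2 × C (aromatic): no H
  1 × C: 3 H
  1 × F: no H
  1 × O (aromatic): no H
  1 × O: no H
  Total hydrogens = 13.
Molecular formula: C9H13FO2

C9H13FO2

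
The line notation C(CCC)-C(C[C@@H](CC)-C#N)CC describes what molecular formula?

C12H23N

Heavy atoms from the SMILES: 12 C, 1 N.
Implicit hydrogens by atom environment:
  6 × C: 2 H each → 12
  3 × C: 3 H each → 9
  2 × C: 1 H each → 2
  1 × C: no H
  1 × N: no H
  Total hydrogens = 23.
Molecular formula: C12H23N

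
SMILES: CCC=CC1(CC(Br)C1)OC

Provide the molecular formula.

C9H15BrO

Heavy atoms from the SMILES: 1 Br, 9 C, 1 O.
Implicit hydrogens by atom environment:
  3 × C: 2 H each → 6
  3 × C: 1 H each → 3
  2 × C: 3 H each → 6
  1 × Br: no H
  1 × C: no H
  1 × O: no H
  Total hydrogens = 15.
Molecular formula: C9H15BrO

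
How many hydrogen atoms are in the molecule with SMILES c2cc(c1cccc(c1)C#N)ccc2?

9

Hydrogens are implicit in SMILES; fill each atom to its normal valence:
  9 × C (aromatic): 1 H each → 9
  3 × C (aromatic): no H
  1 × C: no H
  1 × N: no H
  Total hydrogens = 9.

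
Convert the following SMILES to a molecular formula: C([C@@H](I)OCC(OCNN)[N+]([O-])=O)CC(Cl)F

C7H14ClFIN3O4

Heavy atoms from the SMILES: 7 C, 1 Cl, 1 F, 1 I, 3 N, 4 O.
Implicit hydrogens by atom environment:
  4 × C: 2 H each → 8
  3 × C: 1 H each → 3
  3 × O: no H
  1 × Cl: no H
  1 × F: no H
  1 × I: no H
  1 × N: 2 H
  1 × N: 1 H
  1 × N (charge +1): no H
  1 × O (charge -1): no H
  Total hydrogens = 14.
Molecular formula: C7H14ClFIN3O4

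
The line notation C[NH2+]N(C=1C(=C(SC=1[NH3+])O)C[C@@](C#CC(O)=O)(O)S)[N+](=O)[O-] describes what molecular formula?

[C10H14N4O6S2]2+

Heavy atoms from the SMILES: 10 C, 4 N, 6 O, 2 S.
Implicit hydrogens by atom environment:
  4 × C (aromatic): no H
  4 × C: no H
  3 × O: 1 H each → 3
  2 × O: no H
  1 × C: 3 H
  1 × C: 2 H
  1 × N (charge +1): 3 H
  1 × N (charge +1): 2 H
  1 × N: no H
  1 × N (charge +1): no H
  1 × O (charge -1): no H
  1 × S: 1 H
  1 × S (aromatic): no H
  Total hydrogens = 14.
Net charge +2.
Molecular formula: [C10H14N4O6S2]2+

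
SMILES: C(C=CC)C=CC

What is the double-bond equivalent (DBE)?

2

Molecular formula from the SMILES: C7H12.
DoU = (2C + 2 + N − H − X)/2 = (2·7 + 2 + 0 − 12 − 0)/2 = 4/2 = 2.
(Structurally: 0 ring(s) + 2 π bond(s) = 2.)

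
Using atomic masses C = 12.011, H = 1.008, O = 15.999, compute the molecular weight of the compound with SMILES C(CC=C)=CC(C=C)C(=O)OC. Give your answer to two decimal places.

Molecular formula: C10H14O2.
M = 10×12.011 + 14×1.008 + 2×15.999 = 166.22 g/mol.

166.22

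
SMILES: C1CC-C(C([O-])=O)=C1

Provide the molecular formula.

Heavy atoms from the SMILES: 6 C, 2 O.
Implicit hydrogens by atom environment:
  3 × C: 2 H each → 6
  2 × C: no H
  1 × C: 1 H
  1 × O: no H
  1 × O (charge -1): no H
  Total hydrogens = 7.
Net charge -1.
Molecular formula: C6H7O2-

C6H7O2-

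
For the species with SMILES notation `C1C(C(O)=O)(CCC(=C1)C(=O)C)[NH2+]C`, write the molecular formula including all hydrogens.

C10H16NO3+

Heavy atoms from the SMILES: 10 C, 1 N, 3 O.
Implicit hydrogens by atom environment:
  4 × C: no H
  3 × C: 2 H each → 6
  2 × C: 3 H each → 6
  2 × O: no H
  1 × C: 1 H
  1 × N (charge +1): 2 H
  1 × O: 1 H
  Total hydrogens = 16.
Net charge +1.
Molecular formula: C10H16NO3+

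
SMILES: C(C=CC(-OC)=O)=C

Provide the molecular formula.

Heavy atoms from the SMILES: 6 C, 2 O.
Implicit hydrogens by atom environment:
  3 × C: 1 H each → 3
  2 × O: no H
  1 × C: 3 H
  1 × C: 2 H
  1 × C: no H
  Total hydrogens = 8.
Molecular formula: C6H8O2

C6H8O2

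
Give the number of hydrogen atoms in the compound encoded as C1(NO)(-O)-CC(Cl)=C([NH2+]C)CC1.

Hydrogens are implicit in SMILES; fill each atom to its normal valence:
  3 × C: 2 H each → 6
  3 × C: no H
  2 × O: 1 H each → 2
  1 × C: 3 H
  1 × Cl: no H
  1 × N (charge +1): 2 H
  1 × N: 1 H
  Total hydrogens = 14.

14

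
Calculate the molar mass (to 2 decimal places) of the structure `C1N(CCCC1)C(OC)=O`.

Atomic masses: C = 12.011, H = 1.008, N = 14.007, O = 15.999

Molecular formula: C7H13NO2.
M = 7×12.011 + 13×1.008 + 1×14.007 + 2×15.999 = 143.19 g/mol.

143.19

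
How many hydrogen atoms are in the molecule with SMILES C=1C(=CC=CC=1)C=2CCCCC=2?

Hydrogens are implicit in SMILES; fill each atom to its normal valence:
  5 × C (aromatic): 1 H each → 5
  4 × C: 2 H each → 8
  1 × C: 1 H
  1 × C: no H
  1 × C (aromatic): no H
  Total hydrogens = 14.

14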